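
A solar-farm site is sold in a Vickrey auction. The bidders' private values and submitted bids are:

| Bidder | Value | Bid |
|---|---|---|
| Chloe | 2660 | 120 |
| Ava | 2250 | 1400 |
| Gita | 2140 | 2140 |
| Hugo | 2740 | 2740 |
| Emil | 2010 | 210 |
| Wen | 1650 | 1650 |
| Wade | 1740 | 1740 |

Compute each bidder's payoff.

Ordered from highest: Hugo 2740; Gita 2140; Wade 1740; Wen 1650; Ava 1400; Emil 210; Chloe 120.
Hugo has the top bid and wins; the price is the second-highest bid, 2140.
Hugo's payoff = 2740 − 2140 = 600. All other bidders lose, so their payoff is 0.

Payoffs: Chloe 0, Ava 0, Gita 0, Hugo 600, Emil 0, Wen 0, Wade 0.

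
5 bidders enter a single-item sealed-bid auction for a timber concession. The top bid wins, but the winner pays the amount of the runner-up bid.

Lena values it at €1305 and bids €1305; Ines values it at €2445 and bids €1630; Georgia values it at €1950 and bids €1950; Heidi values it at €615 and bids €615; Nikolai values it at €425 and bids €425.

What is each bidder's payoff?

Lena €0, Ines €0, Georgia €320, Heidi €0, Nikolai €0.

Ordered from highest: Georgia €1950, then Ines €1630, then Lena €1305, then Heidi €615, then Nikolai €425.
Georgia has the top bid and wins; the price is the second-highest bid, €1630.
Georgia's payoff = €1950 − €1630 = €320. All other bidders lose, so their payoff is 0.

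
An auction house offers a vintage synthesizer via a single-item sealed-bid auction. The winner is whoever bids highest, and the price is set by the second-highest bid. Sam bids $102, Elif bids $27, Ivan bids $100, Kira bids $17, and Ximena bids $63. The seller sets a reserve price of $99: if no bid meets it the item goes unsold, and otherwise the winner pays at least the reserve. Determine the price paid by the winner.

Price paid: $100.

Ordered from highest: Sam $102 > Ivan $100 > Ximena $63 > Elif $27 > Kira $17.
Sam has the highest bid, so Sam wins.
The second-highest bid is $100, which exceeds the reserve, so that sets the price.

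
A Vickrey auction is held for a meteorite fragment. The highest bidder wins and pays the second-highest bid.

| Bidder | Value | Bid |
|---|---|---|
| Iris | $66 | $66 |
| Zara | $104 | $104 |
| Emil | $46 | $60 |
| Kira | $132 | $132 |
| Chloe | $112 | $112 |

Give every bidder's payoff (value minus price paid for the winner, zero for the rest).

Iris $0, Zara $0, Emil $0, Kira $20, Chloe $0.

Sorted high to low: Kira $132; Chloe $112; Zara $104; Iris $66; Emil $60.
Kira has the top bid and wins; the price is the second-highest bid, $112.
Kira's payoff = $132 − $112 = $20. All other bidders lose, so their payoff is 0.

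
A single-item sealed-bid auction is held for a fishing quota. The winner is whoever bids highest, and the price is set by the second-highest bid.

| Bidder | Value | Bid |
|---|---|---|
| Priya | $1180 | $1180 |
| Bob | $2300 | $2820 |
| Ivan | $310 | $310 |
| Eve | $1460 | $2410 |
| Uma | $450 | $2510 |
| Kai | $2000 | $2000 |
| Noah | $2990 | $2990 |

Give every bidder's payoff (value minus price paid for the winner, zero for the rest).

Ranking the bids: Noah $2990 > Bob $2820 > Uma $2510 > Eve $2410 > Kai $2000 > Priya $1180 > Ivan $310.
Noah has the top bid and wins; the price is the second-highest bid, $2820.
Noah's payoff = $2990 − $2820 = $170. All other bidders lose, so their payoff is 0.

Priya $0, Bob $0, Ivan $0, Eve $0, Uma $0, Kai $0, Noah $170.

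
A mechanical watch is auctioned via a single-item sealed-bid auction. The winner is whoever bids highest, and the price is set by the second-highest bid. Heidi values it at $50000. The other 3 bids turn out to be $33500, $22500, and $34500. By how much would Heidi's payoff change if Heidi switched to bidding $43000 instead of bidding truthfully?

The highest competing bid is $34500.
Bidding truthfully at $50000: Heidi has the top bid, wins, and pays the second-highest bid $34500. Payoff = $50000 − $34500 = $15500.
Bidding $43000: Heidi has the top bid, wins, and pays the second-highest bid $34500. Payoff = $50000 − $34500 = $15500.
Change = $15500 − $15500 = $0.

$0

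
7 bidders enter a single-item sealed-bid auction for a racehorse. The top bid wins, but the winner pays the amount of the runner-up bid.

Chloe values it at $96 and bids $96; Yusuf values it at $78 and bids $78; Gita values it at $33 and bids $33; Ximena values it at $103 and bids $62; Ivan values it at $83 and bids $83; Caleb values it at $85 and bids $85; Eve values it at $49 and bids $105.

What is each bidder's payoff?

Chloe $0, Yusuf $0, Gita $0, Ximena $0, Ivan $0, Caleb $0, Eve -$47.

Bids in descending order: Eve $105; Chloe $96; Caleb $85; Ivan $83; Yusuf $78; Ximena $62; Gita $33.
Eve has the top bid and wins; the price is the second-highest bid, $96.
Eve's payoff = $49 − $96 = -$47. All other bidders lose, so their payoff is 0.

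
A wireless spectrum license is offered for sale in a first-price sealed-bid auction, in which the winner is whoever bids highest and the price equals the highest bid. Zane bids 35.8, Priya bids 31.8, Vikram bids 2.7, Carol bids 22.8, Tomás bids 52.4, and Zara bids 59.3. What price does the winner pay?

The winner pays 59.3.

Bids in descending order: Zara 59.3, then Tomás 52.4, then Zane 35.8, then Priya 31.8, then Carol 22.8, then Vikram 2.7.
Zara is the highest bidder, so Zara wins.
Under the first-price rule, the price is the highest bid: 59.3.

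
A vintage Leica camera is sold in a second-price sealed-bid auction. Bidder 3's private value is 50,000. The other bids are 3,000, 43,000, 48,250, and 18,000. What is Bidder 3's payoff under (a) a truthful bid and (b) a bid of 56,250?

The highest competing bid is 48,250.
Bidding truthfully at 50,000: Bidder 3 has the top bid, wins, and pays the second-highest bid 48,250. Payoff = 50,000 − 48,250 = 1,750.
Bidding 56,250: Bidder 3 has the top bid, wins, and pays the second-highest bid 48,250. Payoff = 50,000 − 48,250 = 1,750.

Truthful: 1,750; alternative: 1,750.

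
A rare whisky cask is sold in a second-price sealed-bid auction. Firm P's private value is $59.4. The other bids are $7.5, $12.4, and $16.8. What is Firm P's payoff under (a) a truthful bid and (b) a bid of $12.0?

(a) $42.6  (b) $0.0

The highest competing bid is $16.8.
Bidding truthfully at $59.4: Firm P has the top bid, wins, and pays the second-highest bid $16.8. Payoff = $59.4 − $16.8 = $42.6.
Bidding $12.0: the top bid is $16.8 (a rival), so Firm P loses. Payoff = $0.0.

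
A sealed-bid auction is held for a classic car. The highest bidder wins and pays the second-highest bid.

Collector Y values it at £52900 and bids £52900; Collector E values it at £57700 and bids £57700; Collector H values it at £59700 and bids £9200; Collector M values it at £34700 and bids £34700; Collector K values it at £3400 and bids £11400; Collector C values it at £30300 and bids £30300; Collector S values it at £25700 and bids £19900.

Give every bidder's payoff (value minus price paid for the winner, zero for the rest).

Collector Y £0, Collector E £4800, Collector H £0, Collector M £0, Collector K £0, Collector C £0, Collector S £0.

Ordered from highest: Collector E £57700, then Collector Y £52900, then Collector M £34700, then Collector C £30300, then Collector S £19900, then Collector K £11400, then Collector H £9200.
Collector E has the top bid and wins; the price is the second-highest bid, £52900.
Collector E's payoff = £57700 − £52900 = £4800. All other bidders lose, so their payoff is 0.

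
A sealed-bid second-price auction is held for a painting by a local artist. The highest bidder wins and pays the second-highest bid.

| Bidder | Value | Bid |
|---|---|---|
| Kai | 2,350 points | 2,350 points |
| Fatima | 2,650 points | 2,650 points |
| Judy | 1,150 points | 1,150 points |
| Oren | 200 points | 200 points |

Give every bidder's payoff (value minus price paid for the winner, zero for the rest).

Sorted high to low: Fatima 2,650 points > Kai 2,350 points > Judy 1,150 points > Oren 200 points.
Fatima has the top bid and wins; the price is the second-highest bid, 2,350 points.
Fatima's payoff = 2,650 points − 2,350 points = 300 points. All other bidders lose, so their payoff is 0.

Kai 0 points, Fatima 300 points, Judy 0 points, Oren 0 points.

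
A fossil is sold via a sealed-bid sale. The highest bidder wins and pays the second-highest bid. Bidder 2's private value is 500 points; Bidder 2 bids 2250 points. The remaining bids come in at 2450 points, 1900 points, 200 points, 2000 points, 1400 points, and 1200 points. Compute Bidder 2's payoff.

The bidder's payoff: 0 points.

Highest competing bid: 2450 points.
Bidder 2's bid 2250 points is not the highest, so Bidder 2 loses, pays nothing, and earns zero payoff.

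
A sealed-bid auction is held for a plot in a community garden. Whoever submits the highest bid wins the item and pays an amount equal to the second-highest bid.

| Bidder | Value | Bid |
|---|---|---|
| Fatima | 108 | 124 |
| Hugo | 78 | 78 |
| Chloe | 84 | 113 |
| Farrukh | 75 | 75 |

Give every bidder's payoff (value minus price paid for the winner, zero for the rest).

Fatima -5, Hugo 0, Chloe 0, Farrukh 0.

Ordered from highest: Fatima 124; Chloe 113; Hugo 78; Farrukh 75.
Fatima has the top bid and wins; the price is the second-highest bid, 113.
Fatima's payoff = 108 − 113 = -5. All other bidders lose, so their payoff is 0.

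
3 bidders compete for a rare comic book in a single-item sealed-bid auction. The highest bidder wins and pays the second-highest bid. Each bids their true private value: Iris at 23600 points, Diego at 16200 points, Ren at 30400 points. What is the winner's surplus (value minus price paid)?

6800 points

Ranking the bids: Ren 30400 points; Iris 23600 points; Diego 16200 points.
Ren wins with the top bid and pays the second-highest, 23600 points.
Surplus = 30400 points − 23600 points = 6800 points.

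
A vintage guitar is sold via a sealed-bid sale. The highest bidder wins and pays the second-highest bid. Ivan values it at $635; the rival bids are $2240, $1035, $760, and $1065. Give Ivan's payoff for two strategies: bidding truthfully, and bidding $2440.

Truthful: $0; alternative: -$1605.

The highest competing bid is $2240.
Bidding truthfully at $635: the top bid is $2240 (a rival), so Ivan loses. Payoff = $0.
Bidding $2440: Ivan has the top bid, wins, and pays the second-highest bid $2240. Payoff = $635 − $2240 = -$1605.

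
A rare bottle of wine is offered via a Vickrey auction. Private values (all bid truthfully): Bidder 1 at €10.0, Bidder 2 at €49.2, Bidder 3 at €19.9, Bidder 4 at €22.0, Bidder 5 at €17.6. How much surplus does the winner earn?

Ranking the bids: Bidder 2 €49.2 > Bidder 4 €22.0 > Bidder 3 €19.9 > Bidder 5 €17.6 > Bidder 1 €10.0.
Bidder 2 wins with the top bid and pays the second-highest, €22.0.
Surplus = €49.2 − €22.0 = €27.2.

Winner's surplus: €27.2.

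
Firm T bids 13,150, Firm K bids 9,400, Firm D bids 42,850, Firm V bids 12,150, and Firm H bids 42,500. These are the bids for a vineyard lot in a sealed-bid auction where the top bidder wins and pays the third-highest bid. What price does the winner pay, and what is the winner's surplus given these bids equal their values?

Ordered from highest: Firm D 42,850 > Firm H 42,500 > Firm T 13,150 > Firm V 12,150 > Firm K 9,400.
Firm D is the highest bidder, so Firm D wins.
Under the third-price rule, the price is the third-highest bid: 13,150.
Surplus = 42,850 − 13,150 = 29,700.

The winner pays 13,150 for a surplus of 29,700.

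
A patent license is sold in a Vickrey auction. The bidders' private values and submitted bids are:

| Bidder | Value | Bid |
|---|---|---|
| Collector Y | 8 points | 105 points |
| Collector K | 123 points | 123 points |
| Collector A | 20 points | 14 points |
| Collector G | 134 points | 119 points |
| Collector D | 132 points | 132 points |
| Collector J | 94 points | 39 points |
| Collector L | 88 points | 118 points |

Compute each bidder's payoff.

Sorted high to low: Collector D 132 points > Collector K 123 points > Collector G 119 points > Collector L 118 points > Collector Y 105 points > Collector J 39 points > Collector A 14 points.
Collector D has the top bid and wins; the price is the second-highest bid, 123 points.
Collector D's payoff = 132 points − 123 points = 9 points. All other bidders lose, so their payoff is 0.

Collector Y 0 points, Collector K 0 points, Collector A 0 points, Collector G 0 points, Collector D 9 points, Collector J 0 points, Collector L 0 points.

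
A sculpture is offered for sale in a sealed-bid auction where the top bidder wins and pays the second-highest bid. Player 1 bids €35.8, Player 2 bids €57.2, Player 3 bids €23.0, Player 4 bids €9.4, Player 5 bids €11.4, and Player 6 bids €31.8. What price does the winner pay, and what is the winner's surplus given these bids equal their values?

Bids in descending order: Player 2 €57.2 > Player 1 €35.8 > Player 6 €31.8 > Player 3 €23.0 > Player 5 €11.4 > Player 4 €9.4.
Player 2 is the highest bidder, so Player 2 wins.
Under the second-price rule, the price is the second-highest bid: €35.8.
Surplus = €57.2 − €35.8 = €21.4.

The winner pays €35.8 for a surplus of €21.4.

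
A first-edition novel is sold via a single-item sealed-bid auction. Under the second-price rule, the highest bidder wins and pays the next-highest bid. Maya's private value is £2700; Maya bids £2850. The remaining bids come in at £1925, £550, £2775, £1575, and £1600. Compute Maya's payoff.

Highest competing bid: £2775.
Maya's bid £2850 is the highest overall, so Maya wins and pays the second-highest bid, £2775.
Payoff = value − price = £2700 − £2775 = -£75.
Overbidding won the item at a price above value — truthful bidding would have avoided this loss.

Payoff = -£75.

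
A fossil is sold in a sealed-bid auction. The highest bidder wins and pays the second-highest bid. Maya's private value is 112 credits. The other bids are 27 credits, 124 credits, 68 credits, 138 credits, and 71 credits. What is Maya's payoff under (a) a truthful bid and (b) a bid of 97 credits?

The highest competing bid is 138 credits.
Bidding truthfully at 112 credits: the top bid is 138 credits (a rival), so Maya loses. Payoff = 0 credits.
Bidding 97 credits: the top bid is 138 credits (a rival), so Maya loses. Payoff = 0 credits.
The bid only affects whether you win, not the price — here both bids land on the same side of the top rival bid, so the deviation is payoff-neutral.

(a) 0 credits  (b) 0 credits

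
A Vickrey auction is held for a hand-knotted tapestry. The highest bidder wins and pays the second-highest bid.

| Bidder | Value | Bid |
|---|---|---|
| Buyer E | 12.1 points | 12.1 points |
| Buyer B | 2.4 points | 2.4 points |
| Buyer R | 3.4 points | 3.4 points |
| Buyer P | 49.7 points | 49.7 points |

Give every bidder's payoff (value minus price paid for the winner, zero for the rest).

Payoffs: Buyer E 0.0 points, Buyer B 0.0 points, Buyer R 0.0 points, Buyer P 37.6 points.

Bids in descending order: Buyer P 49.7 points > Buyer E 12.1 points > Buyer R 3.4 points > Buyer B 2.4 points.
Buyer P has the top bid and wins; the price is the second-highest bid, 12.1 points.
Buyer P's payoff = 49.7 points − 12.1 points = 37.6 points. All other bidders lose, so their payoff is 0.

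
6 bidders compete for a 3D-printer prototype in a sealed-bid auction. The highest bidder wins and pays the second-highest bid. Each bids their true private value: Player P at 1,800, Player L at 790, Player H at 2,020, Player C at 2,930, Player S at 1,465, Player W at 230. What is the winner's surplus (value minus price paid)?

Winner's surplus: 910.

Bids in descending order: Player C 2,930; Player H 2,020; Player P 1,800; Player S 1,465; Player L 790; Player W 230.
Player C wins with the top bid and pays the second-highest, 2,020.
Surplus = 2,930 − 2,020 = 910.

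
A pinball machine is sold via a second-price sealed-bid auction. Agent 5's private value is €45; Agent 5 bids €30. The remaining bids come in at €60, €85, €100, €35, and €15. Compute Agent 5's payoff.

Highest competing bid: €100.
Agent 5's bid €30 is not the highest, so Agent 5 loses, pays nothing, and earns zero payoff.

The bidder's payoff: €0.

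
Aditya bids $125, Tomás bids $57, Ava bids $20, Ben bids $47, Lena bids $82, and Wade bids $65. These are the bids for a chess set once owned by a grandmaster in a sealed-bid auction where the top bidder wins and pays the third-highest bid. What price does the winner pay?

Ranking the bids: Aditya $125 > Lena $82 > Wade $65 > Tomás $57 > Ben $47 > Ava $20.
Aditya is the highest bidder, so Aditya wins.
Under the third-price rule, the price is the third-highest bid: $65.

Price paid: $65.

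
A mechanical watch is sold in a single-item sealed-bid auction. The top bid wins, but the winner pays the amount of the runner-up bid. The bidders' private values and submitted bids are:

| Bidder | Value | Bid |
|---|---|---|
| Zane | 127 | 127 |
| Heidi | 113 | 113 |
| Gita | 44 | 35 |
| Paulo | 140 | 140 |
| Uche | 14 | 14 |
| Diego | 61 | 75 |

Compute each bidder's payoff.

Sorted high to low: Paulo 140; Zane 127; Heidi 113; Diego 75; Gita 35; Uche 14.
Paulo has the top bid and wins; the price is the second-highest bid, 127.
Paulo's payoff = 140 − 127 = 13. All other bidders lose, so their payoff is 0.

Payoffs: Zane 0, Heidi 0, Gita 0, Paulo 13, Uche 0, Diego 0.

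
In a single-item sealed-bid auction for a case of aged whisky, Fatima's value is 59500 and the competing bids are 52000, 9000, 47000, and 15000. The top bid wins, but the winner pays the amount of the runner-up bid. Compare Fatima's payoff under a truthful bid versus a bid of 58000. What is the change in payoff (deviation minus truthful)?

Payoff change: 0.

The highest competing bid is 52000.
Bidding truthfully at 59500: Fatima has the top bid, wins, and pays the second-highest bid 52000. Payoff = 59500 − 52000 = 7500.
Bidding 58000: Fatima has the top bid, wins, and pays the second-highest bid 52000. Payoff = 59500 − 52000 = 7500.
Change = 7500 − 7500 = 0.
The bid only affects whether you win, not the price — here both bids land on the same side of the top rival bid, so the deviation is payoff-neutral.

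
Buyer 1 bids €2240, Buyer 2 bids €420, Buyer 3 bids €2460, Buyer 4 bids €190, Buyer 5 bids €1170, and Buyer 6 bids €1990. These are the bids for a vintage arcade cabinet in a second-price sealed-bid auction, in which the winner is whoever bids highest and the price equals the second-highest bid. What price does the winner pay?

Sorted high to low: Buyer 3 €2460; Buyer 1 €2240; Buyer 6 €1990; Buyer 5 €1170; Buyer 2 €420; Buyer 4 €190.
Buyer 3 is the highest bidder, so Buyer 3 wins.
Under the second-price rule, the price is the second-highest bid: €2240.

€2240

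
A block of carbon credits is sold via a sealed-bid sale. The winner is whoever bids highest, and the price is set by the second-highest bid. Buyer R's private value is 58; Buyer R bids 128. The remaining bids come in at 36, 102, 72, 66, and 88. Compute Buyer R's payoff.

Buyer R's payoff: -44.

Highest competing bid: 102.
Buyer R's bid 128 is the highest overall, so Buyer R wins and pays the second-highest bid, 102.
Payoff = value − price = 58 − 102 = -44.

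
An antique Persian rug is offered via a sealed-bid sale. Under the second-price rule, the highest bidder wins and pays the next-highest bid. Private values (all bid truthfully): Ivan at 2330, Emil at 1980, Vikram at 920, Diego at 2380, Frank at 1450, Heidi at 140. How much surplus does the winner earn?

Surplus = 50.

Sorted high to low: Diego 2380 > Ivan 2330 > Emil 1980 > Frank 1450 > Vikram 920 > Heidi 140.
Diego wins with the top bid and pays the second-highest, 2330.
Surplus = 2380 − 2330 = 50.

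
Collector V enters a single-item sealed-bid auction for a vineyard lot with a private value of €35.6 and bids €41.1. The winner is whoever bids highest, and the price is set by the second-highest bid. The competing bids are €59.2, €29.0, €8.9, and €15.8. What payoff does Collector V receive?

Payoff = €0.0.

Highest competing bid: €59.2.
Collector V's bid €41.1 is not the highest, so Collector V loses, pays nothing, and earns zero payoff.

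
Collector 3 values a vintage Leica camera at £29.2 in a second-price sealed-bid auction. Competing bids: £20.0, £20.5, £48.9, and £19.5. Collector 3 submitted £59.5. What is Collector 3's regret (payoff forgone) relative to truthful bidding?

The highest competing bid is £48.9.
Bidding truthfully at £29.2: the top bid is £48.9 (a rival), so Collector 3 loses. Payoff = £0.0.
Bidding £59.5: Collector 3 has the top bid, wins, and pays the second-highest bid £48.9. Payoff = £29.2 − £48.9 = -£19.7.
Regret = truthful payoff − actual payoff = £0.0 − -£19.7 = £19.7.

£19.7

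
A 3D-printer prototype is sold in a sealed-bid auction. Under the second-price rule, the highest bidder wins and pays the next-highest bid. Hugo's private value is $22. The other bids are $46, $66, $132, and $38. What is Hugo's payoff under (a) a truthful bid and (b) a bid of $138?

Truthful: $0; alternative: -$110.

The highest competing bid is $132.
Bidding truthfully at $22: the top bid is $132 (a rival), so Hugo loses. Payoff = $0.
Bidding $138: Hugo has the top bid, wins, and pays the second-highest bid $132. Payoff = $22 − $132 = -$110.
This is the dominant-strategy logic: truthful bidding weakly beats any alternative.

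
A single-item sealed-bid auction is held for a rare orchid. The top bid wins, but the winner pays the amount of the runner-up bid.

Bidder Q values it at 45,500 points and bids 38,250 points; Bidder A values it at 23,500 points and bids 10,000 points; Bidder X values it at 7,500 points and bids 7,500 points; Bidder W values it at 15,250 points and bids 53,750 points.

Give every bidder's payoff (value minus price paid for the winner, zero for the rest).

Bidder Q 0 points, Bidder A 0 points, Bidder X 0 points, Bidder W -23,000 points.

Sorted high to low: Bidder W 53,750 points; Bidder Q 38,250 points; Bidder A 10,000 points; Bidder X 7,500 points.
Bidder W has the top bid and wins; the price is the second-highest bid, 38,250 points.
Bidder W's payoff = 15,250 points − 38,250 points = -23,000 points. All other bidders lose, so their payoff is 0.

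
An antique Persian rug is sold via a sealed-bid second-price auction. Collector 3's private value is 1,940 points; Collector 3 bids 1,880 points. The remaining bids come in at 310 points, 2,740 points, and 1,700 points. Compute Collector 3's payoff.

Highest competing bid: 2,740 points.
Collector 3's bid 1,880 points is not the highest, so Collector 3 loses, pays nothing, and earns zero payoff.

The bidder's payoff: 0 points.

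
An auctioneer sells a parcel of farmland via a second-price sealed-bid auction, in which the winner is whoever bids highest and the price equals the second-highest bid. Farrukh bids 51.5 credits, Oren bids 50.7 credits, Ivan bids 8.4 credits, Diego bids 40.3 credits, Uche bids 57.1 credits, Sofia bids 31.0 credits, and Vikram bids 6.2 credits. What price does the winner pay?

Price paid: 51.5 credits.

Sorted high to low: Uche 57.1 credits, then Farrukh 51.5 credits, then Oren 50.7 credits, then Diego 40.3 credits, then Sofia 31.0 credits, then Ivan 8.4 credits, then Vikram 6.2 credits.
Uche is the highest bidder, so Uche wins.
Under the second-price rule, the price is the second-highest bid: 51.5 credits.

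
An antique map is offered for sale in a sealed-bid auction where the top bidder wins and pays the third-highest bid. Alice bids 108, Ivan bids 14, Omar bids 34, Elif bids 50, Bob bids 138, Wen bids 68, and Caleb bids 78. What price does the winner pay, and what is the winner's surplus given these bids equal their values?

The winner pays 78 for a surplus of 60.

Ordered from highest: Bob 138; Alice 108; Caleb 78; Wen 68; Elif 50; Omar 34; Ivan 14.
Bob is the highest bidder, so Bob wins.
Under the third-price rule, the price is the third-highest bid: 78.
Surplus = 138 − 78 = 60.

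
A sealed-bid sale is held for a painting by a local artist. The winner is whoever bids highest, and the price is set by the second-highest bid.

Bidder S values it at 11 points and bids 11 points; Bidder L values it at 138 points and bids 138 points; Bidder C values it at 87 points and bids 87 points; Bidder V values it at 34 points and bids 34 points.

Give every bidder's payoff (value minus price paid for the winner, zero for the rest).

Bids in descending order: Bidder L 138 points, then Bidder C 87 points, then Bidder V 34 points, then Bidder S 11 points.
Bidder L has the top bid and wins; the price is the second-highest bid, 87 points.
Bidder L's payoff = 138 points − 87 points = 51 points. All other bidders lose, so their payoff is 0.

Bidder S 0 points, Bidder L 51 points, Bidder C 0 points, Bidder V 0 points.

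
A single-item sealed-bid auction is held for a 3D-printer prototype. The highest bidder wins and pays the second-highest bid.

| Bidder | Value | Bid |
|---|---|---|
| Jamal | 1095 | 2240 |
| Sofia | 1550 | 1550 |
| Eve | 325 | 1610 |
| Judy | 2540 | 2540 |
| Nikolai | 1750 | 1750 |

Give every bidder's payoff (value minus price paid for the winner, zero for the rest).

Jamal 0, Sofia 0, Eve 0, Judy 300, Nikolai 0.

Bids in descending order: Judy 2540 > Jamal 2240 > Nikolai 1750 > Eve 1610 > Sofia 1550.
Judy has the top bid and wins; the price is the second-highest bid, 2240.
Judy's payoff = 2540 − 2240 = 300. All other bidders lose, so their payoff is 0.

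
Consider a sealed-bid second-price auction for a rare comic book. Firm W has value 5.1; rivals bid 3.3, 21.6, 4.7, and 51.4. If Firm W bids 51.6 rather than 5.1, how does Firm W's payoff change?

-46.3

The highest competing bid is 51.4.
Bidding truthfully at 5.1: the top bid is 51.4 (a rival), so Firm W loses. Payoff = 0.0.
Bidding 51.6: Firm W has the top bid, wins, and pays the second-highest bid 51.4. Payoff = 5.1 − 51.4 = -46.3.
Change = -46.3 − 0.0 = -46.3.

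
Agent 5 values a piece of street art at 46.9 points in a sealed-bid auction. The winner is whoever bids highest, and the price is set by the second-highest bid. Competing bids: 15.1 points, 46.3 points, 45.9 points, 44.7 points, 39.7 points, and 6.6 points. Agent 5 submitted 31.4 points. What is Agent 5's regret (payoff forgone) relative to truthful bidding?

The highest competing bid is 46.3 points.
Bidding truthfully at 46.9 points: Agent 5 has the top bid, wins, and pays the second-highest bid 46.3 points. Payoff = 46.9 points − 46.3 points = 0.6 points.
Bidding 31.4 points: the top bid is 46.3 points (a rival), so Agent 5 loses. Payoff = 0.0 points.
Regret = truthful payoff − actual payoff = 0.6 points − 0.0 points = 0.6 points.
Deviating from a truthful bid can only lose payoff in a second-price auction — never gain.

Payoff forgone: 0.6 points.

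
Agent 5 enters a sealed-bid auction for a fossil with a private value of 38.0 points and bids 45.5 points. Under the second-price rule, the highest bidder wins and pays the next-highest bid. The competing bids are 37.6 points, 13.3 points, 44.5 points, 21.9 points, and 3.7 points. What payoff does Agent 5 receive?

Highest competing bid: 44.5 points.
Agent 5's bid 45.5 points is the highest overall, so Agent 5 wins and pays the second-highest bid, 44.5 points.
Payoff = value − price = 38.0 points − 44.5 points = -6.5 points.
Overbidding won the item at a price above value — truthful bidding would have avoided this loss.

Payoff = -6.5 points.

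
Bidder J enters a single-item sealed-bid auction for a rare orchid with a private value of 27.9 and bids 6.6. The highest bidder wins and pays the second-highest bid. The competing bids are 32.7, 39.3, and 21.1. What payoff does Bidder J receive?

Highest competing bid: 39.3.
Bidder J's bid 6.6 is not the highest, so Bidder J loses, pays nothing, and earns zero payoff.

Payoff = 0.0.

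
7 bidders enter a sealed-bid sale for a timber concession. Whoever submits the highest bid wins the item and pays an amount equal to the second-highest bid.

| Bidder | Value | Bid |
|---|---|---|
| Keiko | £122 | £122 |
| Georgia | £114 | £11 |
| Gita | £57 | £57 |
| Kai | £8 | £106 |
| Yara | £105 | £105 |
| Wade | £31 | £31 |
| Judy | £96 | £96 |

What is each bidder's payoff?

Sorted high to low: Keiko £122 > Kai £106 > Yara £105 > Judy £96 > Gita £57 > Wade £31 > Georgia £11.
Keiko has the top bid and wins; the price is the second-highest bid, £106.
Keiko's payoff = £122 − £106 = £16. All other bidders lose, so their payoff is 0.

Payoffs: Keiko £16, Georgia £0, Gita £0, Kai £0, Yara £0, Wade £0, Judy £0.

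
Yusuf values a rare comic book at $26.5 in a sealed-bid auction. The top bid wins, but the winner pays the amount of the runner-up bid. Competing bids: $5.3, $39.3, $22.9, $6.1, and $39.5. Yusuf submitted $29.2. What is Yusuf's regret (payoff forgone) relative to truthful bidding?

The highest competing bid is $39.5.
Bidding truthfully at $26.5: the top bid is $39.5 (a rival), so Yusuf loses. Payoff = $0.0.
Bidding $29.2: the top bid is $39.5 (a rival), so Yusuf loses. Payoff = $0.0.
Regret = truthful payoff − actual payoff = $0.0 − $0.0 = $0.0.

Regret: $0.0.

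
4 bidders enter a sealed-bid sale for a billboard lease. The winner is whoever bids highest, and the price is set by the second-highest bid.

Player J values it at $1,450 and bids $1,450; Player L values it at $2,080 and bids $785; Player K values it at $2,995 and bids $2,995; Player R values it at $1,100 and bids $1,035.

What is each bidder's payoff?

Ranking the bids: Player K $2,995; Player J $1,450; Player R $1,035; Player L $785.
Player K has the top bid and wins; the price is the second-highest bid, $1,450.
Player K's payoff = $2,995 − $1,450 = $1,545. All other bidders lose, so their payoff is 0.

Player J $0, Player L $0, Player K $1,545, Player R $0.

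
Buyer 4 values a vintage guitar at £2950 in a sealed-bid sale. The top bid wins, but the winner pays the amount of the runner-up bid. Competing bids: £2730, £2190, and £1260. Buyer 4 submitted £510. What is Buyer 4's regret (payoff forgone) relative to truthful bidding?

The highest competing bid is £2730.
Bidding truthfully at £2950: Buyer 4 has the top bid, wins, and pays the second-highest bid £2730. Payoff = £2950 − £2730 = £220.
Bidding £510: the top bid is £2730 (a rival), so Buyer 4 loses. Payoff = £0.
Regret = truthful payoff − actual payoff = £220 − £0 = £220.
This is the dominant-strategy logic: truthful bidding weakly beats any alternative.

£220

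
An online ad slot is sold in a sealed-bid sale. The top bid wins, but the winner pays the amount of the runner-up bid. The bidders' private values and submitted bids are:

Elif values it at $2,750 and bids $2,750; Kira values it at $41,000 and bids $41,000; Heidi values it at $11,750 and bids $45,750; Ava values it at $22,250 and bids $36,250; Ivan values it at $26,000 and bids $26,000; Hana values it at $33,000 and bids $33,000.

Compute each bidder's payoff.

Bids in descending order: Heidi $45,750, then Kira $41,000, then Ava $36,250, then Hana $33,000, then Ivan $26,000, then Elif $2,750.
Heidi has the top bid and wins; the price is the second-highest bid, $41,000.
Heidi's payoff = $11,750 − $41,000 = -$29,250. All other bidders lose, so their payoff is 0.

Elif $0, Kira $0, Heidi -$29,250, Ava $0, Ivan $0, Hana $0.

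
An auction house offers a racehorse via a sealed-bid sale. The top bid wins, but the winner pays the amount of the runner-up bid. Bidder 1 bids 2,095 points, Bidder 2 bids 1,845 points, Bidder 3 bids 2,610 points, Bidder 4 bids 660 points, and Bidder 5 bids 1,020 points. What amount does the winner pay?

Bids in descending order: Bidder 3 2,610 points; Bidder 1 2,095 points; Bidder 2 1,845 points; Bidder 5 1,020 points; Bidder 4 660 points.
Bidder 3 has the highest bid, so Bidder 3 wins.
The second-highest bid is 2,095 points, so that is what Bidder 3 pays.

Price paid: 2,095 points.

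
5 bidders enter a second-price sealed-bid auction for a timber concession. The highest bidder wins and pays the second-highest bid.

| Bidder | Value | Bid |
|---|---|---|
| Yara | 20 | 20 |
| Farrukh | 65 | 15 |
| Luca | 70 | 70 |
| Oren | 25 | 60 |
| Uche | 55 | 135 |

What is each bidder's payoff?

Payoffs: Yara 0, Farrukh 0, Luca 0, Oren 0, Uche -15.

Ranking the bids: Uche 135, then Luca 70, then Oren 60, then Yara 20, then Farrukh 15.
Uche has the top bid and wins; the price is the second-highest bid, 70.
Uche's payoff = 55 − 70 = -15. All other bidders lose, so their payoff is 0.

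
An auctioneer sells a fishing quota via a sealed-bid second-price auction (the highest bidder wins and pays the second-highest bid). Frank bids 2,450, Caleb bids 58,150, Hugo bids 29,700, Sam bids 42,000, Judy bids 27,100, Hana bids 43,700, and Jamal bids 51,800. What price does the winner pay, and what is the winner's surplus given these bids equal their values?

Sorted high to low: Caleb 58,150, then Jamal 51,800, then Hana 43,700, then Sam 42,000, then Hugo 29,700, then Judy 27,100, then Frank 2,450.
Caleb is the highest bidder, so Caleb wins.
Under the second-price rule, the price is the second-highest bid: 51,800.
Surplus = 58,150 − 51,800 = 6,350.

Price 51,800; surplus 6,350.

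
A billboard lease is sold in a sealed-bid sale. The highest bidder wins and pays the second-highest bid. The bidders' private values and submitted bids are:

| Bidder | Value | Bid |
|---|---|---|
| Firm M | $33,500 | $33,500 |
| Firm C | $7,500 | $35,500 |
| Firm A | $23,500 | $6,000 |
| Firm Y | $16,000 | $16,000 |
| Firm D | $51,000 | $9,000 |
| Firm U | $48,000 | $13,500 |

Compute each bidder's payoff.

Firm M $0, Firm C -$26,000, Firm A $0, Firm Y $0, Firm D $0, Firm U $0.

Ordered from highest: Firm C $35,500 > Firm M $33,500 > Firm Y $16,000 > Firm U $13,500 > Firm D $9,000 > Firm A $6,000.
Firm C has the top bid and wins; the price is the second-highest bid, $33,500.
Firm C's payoff = $7,500 − $33,500 = -$26,000. All other bidders lose, so their payoff is 0.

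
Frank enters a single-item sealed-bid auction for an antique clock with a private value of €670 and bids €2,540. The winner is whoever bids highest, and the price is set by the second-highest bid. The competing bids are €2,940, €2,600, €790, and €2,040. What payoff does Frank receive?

€0

Highest competing bid: €2,940.
Frank's bid €2,540 is not the highest, so Frank loses, pays nothing, and earns zero payoff.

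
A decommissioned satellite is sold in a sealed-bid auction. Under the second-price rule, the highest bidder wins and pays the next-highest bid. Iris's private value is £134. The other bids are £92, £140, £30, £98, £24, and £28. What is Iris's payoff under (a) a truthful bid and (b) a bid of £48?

(a) £0  (b) £0

The highest competing bid is £140.
Bidding truthfully at £134: the top bid is £140 (a rival), so Iris loses. Payoff = £0.
Bidding £48: the top bid is £140 (a rival), so Iris loses. Payoff = £0.
The bid only affects whether you win, not the price — here both bids land on the same side of the top rival bid, so the deviation is payoff-neutral.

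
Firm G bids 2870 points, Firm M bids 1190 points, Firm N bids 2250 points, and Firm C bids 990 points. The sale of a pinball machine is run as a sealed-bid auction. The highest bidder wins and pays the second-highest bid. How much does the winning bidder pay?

Sorted high to low: Firm G 2870 points > Firm N 2250 points > Firm M 1190 points > Firm C 990 points.
Firm G has the highest bid, so Firm G wins.
The second-highest bid is 2250 points, so that is what Firm G pays.

2250 points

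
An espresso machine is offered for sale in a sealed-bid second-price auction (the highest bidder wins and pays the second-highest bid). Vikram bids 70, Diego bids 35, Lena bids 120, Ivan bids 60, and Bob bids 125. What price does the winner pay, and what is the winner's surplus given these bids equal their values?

The winner pays 120 for a surplus of 5.

Sorted high to low: Bob 125; Lena 120; Vikram 70; Ivan 60; Diego 35.
Bob is the highest bidder, so Bob wins.
Under the second-price rule, the price is the second-highest bid: 120.
Surplus = 125 − 120 = 5.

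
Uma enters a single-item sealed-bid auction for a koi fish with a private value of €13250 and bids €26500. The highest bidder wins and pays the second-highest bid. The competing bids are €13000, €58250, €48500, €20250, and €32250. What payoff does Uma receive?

€0

Highest competing bid: €58250.
Uma's bid €26500 is not the highest, so Uma loses, pays nothing, and earns zero payoff.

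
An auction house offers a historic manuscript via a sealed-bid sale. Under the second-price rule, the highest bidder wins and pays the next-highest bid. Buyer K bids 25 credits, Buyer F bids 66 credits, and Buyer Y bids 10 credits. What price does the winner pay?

The winner pays 25 credits.

Ranking the bids: Buyer F 66 credits; Buyer K 25 credits; Buyer Y 10 credits.
Buyer F has the highest bid, so Buyer F wins.
The second-highest bid is 25 credits, so that is what Buyer F pays.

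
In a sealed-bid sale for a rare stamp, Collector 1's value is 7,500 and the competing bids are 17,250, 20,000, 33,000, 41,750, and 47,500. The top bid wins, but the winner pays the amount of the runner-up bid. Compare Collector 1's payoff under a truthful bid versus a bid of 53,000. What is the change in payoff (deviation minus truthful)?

Change in payoff: -40,000.

The highest competing bid is 47,500.
Bidding truthfully at 7,500: the top bid is 47,500 (a rival), so Collector 1 loses. Payoff = 0.
Bidding 53,000: Collector 1 has the top bid, wins, and pays the second-highest bid 47,500. Payoff = 7,500 − 47,500 = -40,000.
Change = -40,000 − 0 = -40,000.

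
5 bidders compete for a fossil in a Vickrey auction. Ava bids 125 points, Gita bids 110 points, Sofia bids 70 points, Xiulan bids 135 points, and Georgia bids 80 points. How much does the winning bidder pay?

Sorted high to low: Xiulan 135 points; Ava 125 points; Gita 110 points; Georgia 80 points; Sofia 70 points.
Xiulan has the highest bid, so Xiulan wins.
The second-highest bid is 125 points, so that is what Xiulan pays.

The winner pays 125 points.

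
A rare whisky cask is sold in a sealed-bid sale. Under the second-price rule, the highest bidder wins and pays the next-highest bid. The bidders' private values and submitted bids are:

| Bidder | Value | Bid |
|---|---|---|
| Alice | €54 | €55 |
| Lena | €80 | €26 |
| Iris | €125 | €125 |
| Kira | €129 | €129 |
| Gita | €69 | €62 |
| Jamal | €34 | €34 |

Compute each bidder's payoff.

Alice €0, Lena €0, Iris €0, Kira €4, Gita €0, Jamal €0.

Ranking the bids: Kira €129 > Iris €125 > Gita €62 > Alice €55 > Jamal €34 > Lena €26.
Kira has the top bid and wins; the price is the second-highest bid, €125.
Kira's payoff = €129 − €125 = €4. All other bidders lose, so their payoff is 0.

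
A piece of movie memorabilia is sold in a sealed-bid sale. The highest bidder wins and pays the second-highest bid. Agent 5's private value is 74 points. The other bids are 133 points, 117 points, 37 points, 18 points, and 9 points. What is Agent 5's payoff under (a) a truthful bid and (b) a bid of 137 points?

(a) 0 points  (b) -59 points

The highest competing bid is 133 points.
Bidding truthfully at 74 points: the top bid is 133 points (a rival), so Agent 5 loses. Payoff = 0 points.
Bidding 137 points: Agent 5 has the top bid, wins, and pays the second-highest bid 133 points. Payoff = 74 points − 133 points = -59 points.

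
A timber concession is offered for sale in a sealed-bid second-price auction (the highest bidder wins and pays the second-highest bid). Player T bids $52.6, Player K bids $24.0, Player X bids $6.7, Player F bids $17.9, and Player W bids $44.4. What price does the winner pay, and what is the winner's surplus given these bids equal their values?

Sorted high to low: Player T $52.6, then Player W $44.4, then Player K $24.0, then Player F $17.9, then Player X $6.7.
Player T is the highest bidder, so Player T wins.
Under the second-price rule, the price is the second-highest bid: $44.4.
Surplus = $52.6 − $44.4 = $8.2.

Price $44.4; surplus $8.2.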